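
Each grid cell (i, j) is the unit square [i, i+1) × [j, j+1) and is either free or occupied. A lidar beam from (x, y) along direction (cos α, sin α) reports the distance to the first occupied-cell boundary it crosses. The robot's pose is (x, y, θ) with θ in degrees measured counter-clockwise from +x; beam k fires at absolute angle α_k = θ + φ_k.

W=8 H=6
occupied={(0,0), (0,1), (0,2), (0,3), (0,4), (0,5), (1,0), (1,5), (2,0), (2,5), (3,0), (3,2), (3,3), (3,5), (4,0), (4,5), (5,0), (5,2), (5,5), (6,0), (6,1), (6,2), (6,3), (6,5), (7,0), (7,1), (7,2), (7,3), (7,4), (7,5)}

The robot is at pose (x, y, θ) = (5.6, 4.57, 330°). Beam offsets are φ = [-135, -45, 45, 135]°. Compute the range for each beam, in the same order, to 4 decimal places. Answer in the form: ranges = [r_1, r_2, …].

beam 1: φ=-135°, α=195°
  dir = (cos 195°, sin 195°) = (-0.9659, -0.2588); from cell (5,4)
  next x-line at t=0.6212, next y-line at t=2.2023; Δt_x=1.0353, Δt_y=3.8637
    x: enter (4,4) at t=0.6212
    x: enter (3,4) at t=1.6564
    y: enter (3,3) at t=2.2023 ← occupied
  → r_1 = 2.2023
beam 2: φ=-45°, α=285°
  dir = (cos 285°, sin 285°) = (0.2588, -0.9659); from cell (5,4)
  next x-line at t=1.5455, next y-line at t=0.5901; Δt_x=3.8637, Δt_y=1.0353
    y: enter (5,3) at t=0.5901
    x: enter (6,3) at t=1.5455 ← occupied
  → r_2 = 1.5455
beam 3: φ=45°, α=15°
  dir = (cos 15°, sin 15°) = (0.9659, 0.2588); from cell (5,4)
  next x-line at t=0.4141, next y-line at t=1.6614; Δt_x=1.0353, Δt_y=3.8637
    x: enter (6,4) at t=0.4141
    x: enter (7,4) at t=1.4494 ← occupied
  → r_3 = 1.4494
beam 4: φ=135°, α=105°
  dir = (cos 105°, sin 105°) = (-0.2588, 0.9659); from cell (5,4)
  next x-line at t=2.3182, next y-line at t=0.4452; Δt_x=3.8637, Δt_y=1.0353
    y: enter (5,5) at t=0.4452 ← occupied
  → r_4 = 0.4452

ranges = [2.2023, 1.5455, 1.4494, 0.4452]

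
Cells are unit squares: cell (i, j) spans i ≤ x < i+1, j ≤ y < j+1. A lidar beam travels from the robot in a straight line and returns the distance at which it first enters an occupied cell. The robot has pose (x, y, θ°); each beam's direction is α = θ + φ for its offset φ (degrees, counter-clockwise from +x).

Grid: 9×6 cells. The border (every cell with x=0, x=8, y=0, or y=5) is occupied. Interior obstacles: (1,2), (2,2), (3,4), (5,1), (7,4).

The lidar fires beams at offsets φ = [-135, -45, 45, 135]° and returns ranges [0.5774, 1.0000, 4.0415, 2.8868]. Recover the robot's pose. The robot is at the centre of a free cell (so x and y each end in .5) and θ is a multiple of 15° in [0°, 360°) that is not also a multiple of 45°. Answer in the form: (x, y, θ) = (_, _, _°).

The pose lattice has 23·16 = 368 candidates. Test each by forward raycasting.
  (5.5, 3.5, 120°): beam 1 = 2.5882 ≠ 0.5774 ✗
  (6.5, 2.5, 300°): beam 1 = 5.6940 ≠ 0.5774 ✗
  (5.5, 2.5, 210°): beam 1 = 2.5882 ≠ 0.5774 ✗
  (6.5, 2.5, 210°): beam 1 = 1.9319 ≠ 0.5774 ✗
  …
  (5.5, 4.5, 195°): r_1=0.5774, r_2=1.0000, r_3=4.0415, r_4=2.8868 — all match ✓
Only this pose fits every beam.

(x, y, θ) = (5.5, 4.5, 195°)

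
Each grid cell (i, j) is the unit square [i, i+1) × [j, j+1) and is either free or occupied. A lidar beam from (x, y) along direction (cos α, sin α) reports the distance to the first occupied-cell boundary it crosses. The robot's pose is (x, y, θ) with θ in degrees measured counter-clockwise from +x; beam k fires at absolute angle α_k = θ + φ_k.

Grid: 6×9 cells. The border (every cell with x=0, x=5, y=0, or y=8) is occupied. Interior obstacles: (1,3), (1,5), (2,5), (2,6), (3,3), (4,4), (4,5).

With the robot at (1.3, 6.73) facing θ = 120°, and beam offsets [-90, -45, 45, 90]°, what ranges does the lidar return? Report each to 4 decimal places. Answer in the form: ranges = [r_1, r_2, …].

ranges = [2.5400, 1.3148, 0.3106, 0.3464]

beam 1: φ=-90°, α=30°
  cosα=0.8660 sinα=0.5000 | (1,6) | tMaxX 0.8083 tMaxY 0.5400 | tΔX 1.1547 tΔY 2.0000
    t=0.5400 [y] (1,7)
    t=0.8083 [x] (2,7)
    t=1.9630 [x] (3,7)
    t=2.5400 [y] (3,8) — stop
  → r_1 = 2.5400
beam 2: φ=-45°, α=75°
  cosα=0.2588 sinα=0.9659 | (1,6) | tMaxX 2.7046 tMaxY 0.2795 | tΔX 3.8637 tΔY 1.0353
    t=0.2795 [y] (1,7)
    t=1.3148 [y] (1,8) — stop
  → r_2 = 1.3148
beam 3: φ=45°, α=165°
  cosα=-0.9659 sinα=0.2588 | (1,6) | tMaxX 0.3106 tMaxY 1.0432 | tΔX 1.0353 tΔY 3.8637
    t=0.3106 [x] (0,6) — stop
  → r_3 = 0.3106
beam 4: φ=90°, α=210°
  cosα=-0.8660 sinα=-0.5000 | (1,6) | tMaxX 0.3464 tMaxY 1.4600 | tΔX 1.1547 tΔY 2.0000
    t=0.3464 [x] (0,6) — stop
  → r_4 = 0.3464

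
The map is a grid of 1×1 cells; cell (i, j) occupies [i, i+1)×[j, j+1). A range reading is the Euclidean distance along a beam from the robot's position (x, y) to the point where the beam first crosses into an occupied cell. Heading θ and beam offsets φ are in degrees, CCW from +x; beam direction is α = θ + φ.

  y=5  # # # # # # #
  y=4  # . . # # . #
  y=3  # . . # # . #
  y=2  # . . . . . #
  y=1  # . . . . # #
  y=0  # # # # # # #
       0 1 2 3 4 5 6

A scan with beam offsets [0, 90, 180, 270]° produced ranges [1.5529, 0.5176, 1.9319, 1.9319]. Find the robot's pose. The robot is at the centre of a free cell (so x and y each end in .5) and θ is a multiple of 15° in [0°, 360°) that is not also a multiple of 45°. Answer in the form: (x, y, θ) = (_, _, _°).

Candidates: 15 free-cell centres × 16 headings = 240 poses. Raycast each; keep the one whose scan matches to 4 dp.
  (2.5, 1.5, 30°): beam 1 = 4.0415 ≠ 1.5529 ✗
  (5.5, 3.5, 120°): beam 1 = 1.0000 ≠ 1.5529 ✗
  (5.5, 2.5, 165°): beam 1 = 1.9319 ≠ 1.5529 ✗
  (4.5, 1.5, 240°): beam 1 = 0.5774 ≠ 1.5529 ✗
  …
  (2.5, 1.5, 165°): r_1=1.5529, r_2=0.5176, r_3=1.9319, r_4=1.9319 — all match ✓
No second candidate reproduces the full scan.

(x, y, θ) = (2.5, 1.5, 165°)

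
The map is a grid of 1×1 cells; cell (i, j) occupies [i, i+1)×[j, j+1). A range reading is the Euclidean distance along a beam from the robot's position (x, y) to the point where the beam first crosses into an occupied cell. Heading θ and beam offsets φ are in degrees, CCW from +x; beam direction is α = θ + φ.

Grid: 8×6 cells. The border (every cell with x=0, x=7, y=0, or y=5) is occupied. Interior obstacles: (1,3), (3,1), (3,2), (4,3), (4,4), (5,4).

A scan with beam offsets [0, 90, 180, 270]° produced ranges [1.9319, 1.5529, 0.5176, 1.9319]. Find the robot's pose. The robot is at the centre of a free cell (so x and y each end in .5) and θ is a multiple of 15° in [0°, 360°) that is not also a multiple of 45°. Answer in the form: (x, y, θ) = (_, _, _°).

The pose lattice has 18·16 = 288 candidates. Test each by forward raycasting.
  (4.5, 2.5, 210°): beam 1 = 0.5774 ≠ 1.9319 ✗
  (4.5, 2.5, 300°): beam 1 = 1.7321 ≠ 1.9319 ✗
  (6.5, 1.5, 150°): beam 1 = 2.8868 ≠ 1.9319 ✗
  (1.5, 2.5, 15°): beam 1 = 1.5529 ≠ 1.9319 ✗
  …
  (6.5, 2.5, 165°): r_1=1.9319, r_2=1.5529, r_3=0.5176, r_4=1.9319 — all match ✓
Only this pose fits every beam.

(x, y, θ) = (6.5, 2.5, 165°)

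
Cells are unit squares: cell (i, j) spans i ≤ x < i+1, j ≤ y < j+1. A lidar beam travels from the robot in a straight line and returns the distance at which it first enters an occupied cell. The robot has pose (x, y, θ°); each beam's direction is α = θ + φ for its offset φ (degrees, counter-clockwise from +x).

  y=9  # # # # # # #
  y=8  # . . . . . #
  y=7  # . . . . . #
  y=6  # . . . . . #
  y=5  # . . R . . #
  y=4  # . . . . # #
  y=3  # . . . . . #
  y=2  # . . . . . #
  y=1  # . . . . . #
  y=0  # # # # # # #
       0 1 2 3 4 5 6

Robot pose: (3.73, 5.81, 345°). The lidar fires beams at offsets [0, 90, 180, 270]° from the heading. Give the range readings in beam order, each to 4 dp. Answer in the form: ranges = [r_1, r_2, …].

ranges = [2.3501, 3.3025, 2.8263, 4.9797]

beam 1: φ=0°, α=345°
  direction (0.9659, -0.2588); cell (3,5); t to first gridline: x 0.2795, y 3.1296 (then +1.0353 / +3.8637)
    (4,5) via x @ 0.2795
    (5,5) via x @ 1.3148
    (6,5) via x @ 2.3501  # hit
  → r_1 = 2.3501
beam 2: φ=90°, α=75°
  direction (0.2588, 0.9659); cell (3,5); t to first gridline: x 1.0432, y 0.1967 (then +3.8637 / +1.0353)
    (3,6) via y @ 0.1967
    (4,6) via x @ 1.0432
    (4,7) via y @ 1.2320
    (4,8) via y @ 2.2673
    (4,9) via y @ 3.3025  # hit
  → r_2 = 3.3025
beam 3: φ=180°, α=165°
  direction (-0.9659, 0.2588); cell (3,5); t to first gridline: x 0.7558, y 0.7341 (then +1.0353 / +3.8637)
    (3,6) via y @ 0.7341
    (2,6) via x @ 0.7558
    (1,6) via x @ 1.7910
    (0,6) via x @ 2.8263  # hit
  → r_3 = 2.8263
beam 4: φ=270°, α=255°
  direction (-0.2588, -0.9659); cell (3,5); t to first gridline: x 2.8205, y 0.8386 (then +3.8637 / +1.0353)
    (3,4) via y @ 0.8386
    (3,3) via y @ 1.8738
    (2,3) via x @ 2.8205
    (2,2) via y @ 2.9091
    (2,1) via y @ 3.9444
    (2,0) via y @ 4.9797  # hit
  → r_4 = 4.9797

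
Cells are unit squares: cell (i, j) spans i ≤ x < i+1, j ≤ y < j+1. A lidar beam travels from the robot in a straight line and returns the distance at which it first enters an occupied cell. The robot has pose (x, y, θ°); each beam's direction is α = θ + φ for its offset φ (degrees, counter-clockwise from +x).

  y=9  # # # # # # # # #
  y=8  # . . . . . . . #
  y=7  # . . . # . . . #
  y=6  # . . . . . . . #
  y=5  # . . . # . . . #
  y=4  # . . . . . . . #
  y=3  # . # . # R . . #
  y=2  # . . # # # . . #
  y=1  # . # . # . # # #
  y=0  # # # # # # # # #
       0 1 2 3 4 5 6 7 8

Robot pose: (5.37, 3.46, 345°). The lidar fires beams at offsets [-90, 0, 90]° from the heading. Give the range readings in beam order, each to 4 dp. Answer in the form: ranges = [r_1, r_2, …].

ranges = [0.4762, 2.7228, 5.7354]

beam 1: φ=-90°, α=255°
  d=(-0.2588,-0.9659)  start (5,3)  tX=1.4296 tY=0.4762  stride 1/|dx|=3.8637 1/|dy|=1.0353
    cross y-line → (5,2), t=0.4762 (wall)
  → r_1 = 0.4762
beam 2: φ=0°, α=345°
  d=(0.9659,-0.2588)  start (5,3)  tX=0.6522 tY=1.7773  stride 1/|dx|=1.0353 1/|dy|=3.8637
    cross x-line → (6,3), t=0.6522
    cross x-line → (7,3), t=1.6875
    cross y-line → (7,2), t=1.7773
    cross x-line → (8,2), t=2.7228 (wall)
  → r_2 = 2.7228
beam 3: φ=90°, α=75°
  d=(0.2588,0.9659)  start (5,3)  tX=2.4341 tY=0.5590  stride 1/|dx|=3.8637 1/|dy|=1.0353
    cross y-line → (5,4), t=0.5590
    cross y-line → (5,5), t=1.5943
    cross x-line → (6,5), t=2.4341
    cross y-line → (6,6), t=2.6296
    cross y-line → (6,7), t=3.6649
    cross y-line → (6,8), t=4.7002
    cross y-line → (6,9), t=5.7354 (wall)
  → r_3 = 5.7354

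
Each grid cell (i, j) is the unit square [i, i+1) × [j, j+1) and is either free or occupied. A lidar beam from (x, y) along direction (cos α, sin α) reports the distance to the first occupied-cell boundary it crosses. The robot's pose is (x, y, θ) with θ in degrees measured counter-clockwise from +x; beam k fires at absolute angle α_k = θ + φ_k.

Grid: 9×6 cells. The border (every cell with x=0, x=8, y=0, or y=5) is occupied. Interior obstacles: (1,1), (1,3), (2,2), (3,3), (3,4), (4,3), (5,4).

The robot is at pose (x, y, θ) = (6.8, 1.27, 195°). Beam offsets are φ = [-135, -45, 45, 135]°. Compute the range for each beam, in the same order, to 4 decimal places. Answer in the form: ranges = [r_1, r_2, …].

beam 1: φ=-135°, α=60°
  dir = (cos 60°, sin 60°) = (0.5000, 0.8660); from cell (6,1)
  next x-line at t=0.4000, next y-line at t=0.8429; Δt_x=2.0000, Δt_y=1.1547
    x: enter (7,1) at t=0.4000
    y: enter (7,2) at t=0.8429
    y: enter (7,3) at t=1.9976
    x: enter (8,3) at t=2.4000 ← occupied
  → r_1 = 2.4000
beam 2: φ=-45°, α=150°
  dir = (cos 150°, sin 150°) = (-0.8660, 0.5000); from cell (6,1)
  next x-line at t=0.9238, next y-line at t=1.4600; Δt_x=1.1547, Δt_y=2.0000
    x: enter (5,1) at t=0.9238
    y: enter (5,2) at t=1.4600
    x: enter (4,2) at t=2.0785
    x: enter (3,2) at t=3.2332
    y: enter (3,3) at t=3.4600 ← occupied
  → r_2 = 3.4600
beam 3: φ=45°, α=240°
  dir = (cos 240°, sin 240°) = (-0.5000, -0.8660); from cell (6,1)
  next x-line at t=1.6000, next y-line at t=0.3118; Δt_x=2.0000, Δt_y=1.1547
    y: enter (6,0) at t=0.3118 ← occupied
  → r_3 = 0.3118
beam 4: φ=135°, α=330°
  dir = (cos 330°, sin 330°) = (0.8660, -0.5000); from cell (6,1)
  next x-line at t=0.2309, next y-line at t=0.5400; Δt_x=1.1547, Δt_y=2.0000
    x: enter (7,1) at t=0.2309
    y: enter (7,0) at t=0.5400 ← occupied
  → r_4 = 0.5400

ranges = [2.4000, 3.4600, 0.3118, 0.5400]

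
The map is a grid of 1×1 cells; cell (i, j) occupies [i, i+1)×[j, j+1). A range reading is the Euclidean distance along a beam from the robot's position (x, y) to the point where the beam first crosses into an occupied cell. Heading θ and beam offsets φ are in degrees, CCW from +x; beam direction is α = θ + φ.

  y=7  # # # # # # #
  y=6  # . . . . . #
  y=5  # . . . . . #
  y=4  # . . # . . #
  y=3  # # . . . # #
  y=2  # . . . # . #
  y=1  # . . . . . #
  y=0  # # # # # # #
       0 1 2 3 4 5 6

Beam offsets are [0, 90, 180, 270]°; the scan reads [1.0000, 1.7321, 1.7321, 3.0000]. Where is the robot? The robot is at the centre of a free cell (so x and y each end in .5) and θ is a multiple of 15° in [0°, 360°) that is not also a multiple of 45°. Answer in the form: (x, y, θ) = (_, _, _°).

Candidates: 26 free-cell centres × 16 headings = 416 poses. Raycast each; keep the one whose scan matches to 4 dp.
  (2.5, 3.5, 15°): beam 1 = 3.6235 ≠ 1.0000 ✗
  (2.5, 4.5, 105°): beam 1 = 2.5882 ≠ 1.0000 ✗
  (5.5, 5.5, 330°): beam 1 = 0.5774 ≠ 1.0000 ✗
  (2.5, 5.5, 30°): beam 1 = 3.0000 ≠ 1.0000 ✗
  …
  (4.5, 5.5, 240°): r_1=1.0000, r_2=1.7321, r_3=1.7321, r_4=3.0000 — all match ✓
Only this pose fits every beam.

(x, y, θ) = (4.5, 5.5, 240°)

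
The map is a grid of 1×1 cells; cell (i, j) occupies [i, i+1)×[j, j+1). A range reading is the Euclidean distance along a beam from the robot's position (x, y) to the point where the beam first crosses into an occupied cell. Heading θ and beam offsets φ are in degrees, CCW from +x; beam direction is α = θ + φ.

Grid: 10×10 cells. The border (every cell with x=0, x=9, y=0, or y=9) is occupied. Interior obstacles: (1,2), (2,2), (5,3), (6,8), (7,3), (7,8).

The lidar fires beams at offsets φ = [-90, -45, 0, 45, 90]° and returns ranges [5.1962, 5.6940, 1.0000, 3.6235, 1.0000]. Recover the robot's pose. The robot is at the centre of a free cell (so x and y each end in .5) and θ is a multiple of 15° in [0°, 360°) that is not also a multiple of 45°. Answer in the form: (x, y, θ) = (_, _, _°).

(x, y, θ) = (6.5, 4.5, 210°)

Candidates: 58 free-cell centres × 16 headings = 928 poses. Raycast each; keep the one whose scan matches to 4 dp.
  (7.5, 1.5, 345°): beam 1 = 0.5176 ≠ 5.1962 ✗
  (3.5, 3.5, 60°): beam 1 = 5.0000 ≠ 5.1962 ✗
  (4.5, 2.5, 120°): beam 1 = 1.0000 ≠ 5.1962 ✗
  (6.5, 7.5, 30°): beam 1 = 5.0000 ≠ 5.1962 ✗
  …
  (6.5, 4.5, 210°): r_1=5.1962, r_2=5.6940, r_3=1.0000, r_4=3.6235, r_5=1.0000 — all match ✓
Only this pose fits every beam.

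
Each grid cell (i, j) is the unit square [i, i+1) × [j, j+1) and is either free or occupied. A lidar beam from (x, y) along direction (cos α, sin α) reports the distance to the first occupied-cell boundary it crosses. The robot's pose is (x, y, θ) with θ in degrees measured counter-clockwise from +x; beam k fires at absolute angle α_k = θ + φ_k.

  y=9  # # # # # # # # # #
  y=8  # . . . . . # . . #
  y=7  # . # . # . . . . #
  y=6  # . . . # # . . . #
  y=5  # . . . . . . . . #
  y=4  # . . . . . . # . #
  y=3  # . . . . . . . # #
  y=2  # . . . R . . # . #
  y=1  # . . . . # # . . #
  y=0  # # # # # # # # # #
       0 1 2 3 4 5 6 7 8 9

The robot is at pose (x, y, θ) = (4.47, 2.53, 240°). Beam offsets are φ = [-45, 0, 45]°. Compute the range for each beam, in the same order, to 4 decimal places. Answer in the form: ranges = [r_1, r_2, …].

beam 1: φ=-45°, α=195°
  d=(-0.9659,-0.2588)  start (4,2)  tX=0.4866 tY=2.0478  stride 1/|dx|=1.0353 1/|dy|=3.8637
    cross x-line → (3,2), t=0.4866
    cross x-line → (2,2), t=1.5219
    cross y-line → (2,1), t=2.0478
    cross x-line → (1,1), t=2.5571
    cross x-line → (0,1), t=3.5924 (wall)
  → r_1 = 3.5924
beam 2: φ=0°, α=240°
  d=(-0.5000,-0.8660)  start (4,2)  tX=0.9400 tY=0.6120  stride 1/|dx|=2.0000 1/|dy|=1.1547
    cross y-line → (4,1), t=0.6120
    cross x-line → (3,1), t=0.9400
    cross y-line → (3,0), t=1.7667 (wall)
  → r_2 = 1.7667
beam 3: φ=45°, α=285°
  d=(0.2588,-0.9659)  start (4,2)  tX=2.0478 tY=0.5487  stride 1/|dx|=3.8637 1/|dy|=1.0353
    cross y-line → (4,1), t=0.5487
    cross y-line → (4,0), t=1.5840 (wall)
  → r_3 = 1.5840

ranges = [3.5924, 1.7667, 1.5840]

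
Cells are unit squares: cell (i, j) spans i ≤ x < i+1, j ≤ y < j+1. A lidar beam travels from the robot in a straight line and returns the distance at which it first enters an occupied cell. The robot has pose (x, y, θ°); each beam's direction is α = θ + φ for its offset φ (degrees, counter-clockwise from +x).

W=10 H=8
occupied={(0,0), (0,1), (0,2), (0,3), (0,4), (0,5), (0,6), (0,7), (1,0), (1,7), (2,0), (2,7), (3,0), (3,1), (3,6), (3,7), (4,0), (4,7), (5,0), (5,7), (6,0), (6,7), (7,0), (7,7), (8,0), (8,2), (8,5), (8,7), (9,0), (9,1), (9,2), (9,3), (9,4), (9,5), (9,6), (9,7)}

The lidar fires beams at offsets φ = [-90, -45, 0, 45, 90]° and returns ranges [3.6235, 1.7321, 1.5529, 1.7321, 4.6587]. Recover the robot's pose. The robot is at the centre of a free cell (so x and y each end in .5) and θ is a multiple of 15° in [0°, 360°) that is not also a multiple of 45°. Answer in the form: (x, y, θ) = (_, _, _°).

(x, y, θ) = (5.5, 5.5, 105°)

The pose lattice has 44·16 = 704 candidates. Test each by forward raycasting.
  (4.5, 3.5, 300°): beam 1 = 4.0415 ≠ 3.6235 ✗
  (3.5, 4.5, 165°): beam 1 = 1.5529 ≠ 3.6235 ✗
  (1.5, 3.5, 345°): beam 1 = 1.9319 ≠ 3.6235 ✗
  (4.5, 5.5, 75°): beam 1 = 4.6587 ≠ 3.6235 ✗
  (5.5, 4.5, 165°): beam 1 = 2.5882 ≠ 3.6235 ✗
  …
  (5.5, 5.5, 105°): r_1=3.6235, r_2=1.7321, r_3=1.5529, r_4=1.7321, r_5=4.6587 — all match ✓
Unique over the lattice → pose = (5.5, 5.5, 105°).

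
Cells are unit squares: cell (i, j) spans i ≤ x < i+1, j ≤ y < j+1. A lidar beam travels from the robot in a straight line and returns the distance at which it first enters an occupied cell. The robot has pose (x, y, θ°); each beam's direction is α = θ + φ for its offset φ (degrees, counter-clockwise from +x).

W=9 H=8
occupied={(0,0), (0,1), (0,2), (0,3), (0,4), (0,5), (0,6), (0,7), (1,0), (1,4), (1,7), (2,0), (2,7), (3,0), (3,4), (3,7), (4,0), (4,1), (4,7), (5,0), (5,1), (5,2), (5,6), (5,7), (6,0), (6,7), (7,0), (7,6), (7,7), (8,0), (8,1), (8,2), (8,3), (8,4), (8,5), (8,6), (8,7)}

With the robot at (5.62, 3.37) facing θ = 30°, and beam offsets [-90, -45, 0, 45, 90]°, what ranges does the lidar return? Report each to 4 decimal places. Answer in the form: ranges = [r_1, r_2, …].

beam 1: φ=-90°, α=300°
  cosα=0.5000 sinα=-0.8660 | (5,3) | tMaxX 0.7600 tMaxY 0.4272 | tΔX 2.0000 tΔY 1.1547
    t=0.4272 [y] (5,2) — stop
  → r_1 = 0.4272
beam 2: φ=-45°, α=345°
  cosα=0.9659 sinα=-0.2588 | (5,3) | tMaxX 0.3934 tMaxY 1.4296 | tΔX 1.0353 tΔY 3.8637
    t=0.3934 [x] (6,3)
    t=1.4287 [x] (7,3)
    t=1.4296 [y] (7,2)
    t=2.4640 [x] (8,2) — stop
  → r_2 = 2.4640
beam 3: φ=0°, α=30°
  cosα=0.8660 sinα=0.5000 | (5,3) | tMaxX 0.4388 tMaxY 1.2600 | tΔX 1.1547 tΔY 2.0000
    t=0.4388 [x] (6,3)
    t=1.2600 [y] (6,4)
    t=1.5935 [x] (7,4)
    t=2.7482 [x] (8,4) — stop
  → r_3 = 2.7482
beam 4: φ=45°, α=75°
  cosα=0.2588 sinα=0.9659 | (5,3) | tMaxX 1.4682 tMaxY 0.6522 | tΔX 3.8637 tΔY 1.0353
    t=0.6522 [y] (5,4)
    t=1.4682 [x] (6,4)
    t=1.6875 [y] (6,5)
    t=2.7228 [y] (6,6)
    t=3.7581 [y] (6,7) — stop
  → r_4 = 3.7581
beam 5: φ=90°, α=120°
  cosα=-0.5000 sinα=0.8660 | (5,3) | tMaxX 1.2400 tMaxY 0.7275 | tΔX 2.0000 tΔY 1.1547
    t=0.7275 [y] (5,4)
    t=1.2400 [x] (4,4)
    t=1.8822 [y] (4,5)
    t=3.0369 [y] (4,6)
    t=3.2400 [x] (3,6)
    t=4.1916 [y] (3,7) — stop
  → r_5 = 4.1916

ranges = [0.4272, 2.4640, 2.7482, 3.7581, 4.1916]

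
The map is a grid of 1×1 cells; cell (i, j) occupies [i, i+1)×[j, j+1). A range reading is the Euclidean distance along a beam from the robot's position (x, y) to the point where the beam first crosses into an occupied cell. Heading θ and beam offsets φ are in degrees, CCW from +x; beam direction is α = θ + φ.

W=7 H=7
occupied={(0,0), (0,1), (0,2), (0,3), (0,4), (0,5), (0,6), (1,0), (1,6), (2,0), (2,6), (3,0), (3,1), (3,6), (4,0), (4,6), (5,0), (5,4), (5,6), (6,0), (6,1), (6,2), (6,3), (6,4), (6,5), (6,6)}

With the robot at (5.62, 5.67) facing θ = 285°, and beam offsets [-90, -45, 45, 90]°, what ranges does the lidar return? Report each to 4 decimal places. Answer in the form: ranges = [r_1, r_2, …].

ranges = [4.7830, 0.7736, 0.4388, 0.3934]

beam 1: φ=-90°, α=195°
  d=(-0.9659,-0.2588)  start (5,5)  tX=0.6419 tY=2.5887  stride 1/|dx|=1.0353 1/|dy|=3.8637
    cross x-line → (4,5), t=0.6419
    cross x-line → (3,5), t=1.6771
    cross y-line → (3,4), t=2.5887
    cross x-line → (2,4), t=2.7124
    cross x-line → (1,4), t=3.7477
    cross x-line → (0,4), t=4.7830 (wall)
  → r_1 = 4.7830
beam 2: φ=-45°, α=240°
  d=(-0.5000,-0.8660)  start (5,5)  tX=1.2400 tY=0.7736  stride 1/|dx|=2.0000 1/|dy|=1.1547
    cross y-line → (5,4), t=0.7736 (wall)
  → r_2 = 0.7736
beam 3: φ=45°, α=330°
  d=(0.8660,-0.5000)  start (5,5)  tX=0.4388 tY=1.3400  stride 1/|dx|=1.1547 1/|dy|=2.0000
    cross x-line → (6,5), t=0.4388 (wall)
  → r_3 = 0.4388
beam 4: φ=90°, α=15°
  d=(0.9659,0.2588)  start (5,5)  tX=0.3934 tY=1.2750  stride 1/|dx|=1.0353 1/|dy|=3.8637
    cross x-line → (6,5), t=0.3934 (wall)
  → r_4 = 0.3934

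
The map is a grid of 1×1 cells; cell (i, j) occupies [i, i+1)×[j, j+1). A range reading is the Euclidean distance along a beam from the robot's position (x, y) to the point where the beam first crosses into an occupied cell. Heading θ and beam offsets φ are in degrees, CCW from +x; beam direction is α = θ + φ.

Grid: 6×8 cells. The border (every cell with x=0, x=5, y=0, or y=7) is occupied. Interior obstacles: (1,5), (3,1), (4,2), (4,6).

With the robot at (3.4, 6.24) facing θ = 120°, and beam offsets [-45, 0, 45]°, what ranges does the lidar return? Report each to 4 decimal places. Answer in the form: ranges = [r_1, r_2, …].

beam 1: φ=-45°, α=75°
  cosα=0.2588 sinα=0.9659 | (3,6) | tMaxX 2.3182 tMaxY 0.7868 | tΔX 3.8637 tΔY 1.0353
    t=0.7868 [y] (3,7) — stop
  → r_1 = 0.7868
beam 2: φ=0°, α=120°
  cosα=-0.5000 sinα=0.8660 | (3,6) | tMaxX 0.8000 tMaxY 0.8776 | tΔX 2.0000 tΔY 1.1547
    t=0.8000 [x] (2,6)
    t=0.8776 [y] (2,7) — stop
  → r_2 = 0.8776
beam 3: φ=45°, α=165°
  cosα=-0.9659 sinα=0.2588 | (3,6) | tMaxX 0.4141 tMaxY 2.9364 | tΔX 1.0353 tΔY 3.8637
    t=0.4141 [x] (2,6)
    t=1.4494 [x] (1,6)
    t=2.4847 [x] (0,6) — stop
  → r_3 = 2.4847

ranges = [0.7868, 0.8776, 2.4847]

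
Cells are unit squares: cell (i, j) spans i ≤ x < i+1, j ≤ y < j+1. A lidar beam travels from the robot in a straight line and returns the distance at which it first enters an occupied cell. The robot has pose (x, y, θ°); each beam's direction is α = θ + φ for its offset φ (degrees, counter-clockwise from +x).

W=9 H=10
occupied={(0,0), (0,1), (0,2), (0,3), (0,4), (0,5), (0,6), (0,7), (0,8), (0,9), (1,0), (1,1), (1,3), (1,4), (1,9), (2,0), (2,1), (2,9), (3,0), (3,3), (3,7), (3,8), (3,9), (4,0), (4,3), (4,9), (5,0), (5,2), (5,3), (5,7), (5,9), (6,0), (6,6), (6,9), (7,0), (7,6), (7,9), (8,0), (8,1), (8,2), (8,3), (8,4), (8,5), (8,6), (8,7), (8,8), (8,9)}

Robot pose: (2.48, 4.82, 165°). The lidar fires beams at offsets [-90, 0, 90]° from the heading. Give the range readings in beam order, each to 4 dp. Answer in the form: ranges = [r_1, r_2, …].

ranges = [2.2569, 0.4969, 1.8546]

beam 1: φ=-90°, α=75°
  cosα=0.2588 sinα=0.9659 | (2,4) | tMaxX 2.0091 tMaxY 0.1863 | tΔX 3.8637 tΔY 1.0353
    t=0.1863 [y] (2,5)
    t=1.2216 [y] (2,6)
    t=2.0091 [x] (3,6)
    t=2.2569 [y] (3,7) — stop
  → r_1 = 2.2569
beam 2: φ=0°, α=165°
  cosα=-0.9659 sinα=0.2588 | (2,4) | tMaxX 0.4969 tMaxY 0.6955 | tΔX 1.0353 tΔY 3.8637
    t=0.4969 [x] (1,4) — stop
  → r_2 = 0.4969
beam 3: φ=90°, α=255°
  cosα=-0.2588 sinα=-0.9659 | (2,4) | tMaxX 1.8546 tMaxY 0.8489 | tΔX 3.8637 tΔY 1.0353
    t=0.8489 [y] (2,3)
    t=1.8546 [x] (1,3) — stop
  → r_3 = 1.8546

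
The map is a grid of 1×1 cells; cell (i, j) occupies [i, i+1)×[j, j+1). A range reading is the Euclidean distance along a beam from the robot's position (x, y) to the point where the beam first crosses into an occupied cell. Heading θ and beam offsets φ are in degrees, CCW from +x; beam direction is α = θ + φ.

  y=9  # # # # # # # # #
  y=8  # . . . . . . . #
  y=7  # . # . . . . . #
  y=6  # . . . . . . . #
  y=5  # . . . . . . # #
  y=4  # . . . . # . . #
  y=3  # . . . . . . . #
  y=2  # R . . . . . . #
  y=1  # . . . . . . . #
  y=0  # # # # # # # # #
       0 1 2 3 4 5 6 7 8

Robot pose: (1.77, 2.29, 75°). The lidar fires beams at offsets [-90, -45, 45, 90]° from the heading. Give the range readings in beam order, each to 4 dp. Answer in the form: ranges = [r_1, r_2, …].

ranges = [4.9842, 3.7297, 1.5400, 0.7972]

beam 1: φ=-90°, α=345°
  direction (0.9659, -0.2588); cell (1,2); t to first gridline: x 0.2381, y 1.1205 (then +1.0353 / +3.8637)
    (2,2) via x @ 0.2381
    (2,1) via y @ 1.1205
    (3,1) via x @ 1.2734
    (4,1) via x @ 2.3087
    (5,1) via x @ 3.3439
    (6,1) via x @ 4.3792
    (6,0) via y @ 4.9842  # hit
  → r_1 = 4.9842
beam 2: φ=-45°, α=30°
  direction (0.8660, 0.5000); cell (1,2); t to first gridline: x 0.2656, y 1.4200 (then +1.1547 / +2.0000)
    (2,2) via x @ 0.2656
    (2,3) via y @ 1.4200
    (3,3) via x @ 1.4203
    (4,3) via x @ 2.5750
    (4,4) via y @ 3.4200
    (5,4) via x @ 3.7297  # hit
  → r_2 = 3.7297
beam 3: φ=45°, α=120°
  direction (-0.5000, 0.8660); cell (1,2); t to first gridline: x 1.5400, y 0.8198 (then +2.0000 / +1.1547)
    (1,3) via y @ 0.8198
    (0,3) via x @ 1.5400  # hit
  → r_3 = 1.5400
beam 4: φ=90°, α=165°
  direction (-0.9659, 0.2588); cell (1,2); t to first gridline: x 0.7972, y 2.7432 (then +1.0353 / +3.8637)
    (0,2) via x @ 0.7972  # hit
  → r_4 = 0.7972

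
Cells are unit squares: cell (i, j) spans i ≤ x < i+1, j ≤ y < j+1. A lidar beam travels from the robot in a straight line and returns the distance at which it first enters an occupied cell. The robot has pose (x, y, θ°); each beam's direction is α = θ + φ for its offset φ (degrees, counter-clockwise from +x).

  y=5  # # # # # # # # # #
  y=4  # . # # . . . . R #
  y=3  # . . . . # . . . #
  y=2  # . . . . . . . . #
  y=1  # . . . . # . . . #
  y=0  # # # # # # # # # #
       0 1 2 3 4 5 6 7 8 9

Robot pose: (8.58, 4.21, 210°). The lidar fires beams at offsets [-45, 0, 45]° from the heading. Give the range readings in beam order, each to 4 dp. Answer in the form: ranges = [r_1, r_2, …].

beam 1: φ=-45°, α=165°
  direction (-0.9659, 0.2588); cell (8,4); t to first gridline: x 0.6005, y 3.0523 (then +1.0353 / +3.8637)
    (7,4) via x @ 0.6005
    (6,4) via x @ 1.6357
    (5,4) via x @ 2.6710
    (5,5) via y @ 3.0523  # hit
  → r_1 = 3.0523
beam 2: φ=0°, α=210°
  direction (-0.8660, -0.5000); cell (8,4); t to first gridline: x 0.6697, y 0.4200 (then +1.1547 / +2.0000)
    (8,3) via y @ 0.4200
    (7,3) via x @ 0.6697
    (6,3) via x @ 1.8244
    (6,2) via y @ 2.4200
    (5,2) via x @ 2.9791
    (4,2) via x @ 4.1338
    (4,1) via y @ 4.4200
    (3,1) via x @ 5.2885
    (3,0) via y @ 6.4200  # hit
  → r_2 = 6.4200
beam 3: φ=45°, α=255°
  direction (-0.2588, -0.9659); cell (8,4); t to first gridline: x 2.2409, y 0.2174 (then +3.8637 / +1.0353)
    (8,3) via y @ 0.2174
    (8,2) via y @ 1.2527
    (7,2) via x @ 2.2409
    (7,1) via y @ 2.2880
    (7,0) via y @ 3.3232  # hit
  → r_3 = 3.3232

ranges = [3.0523, 6.4200, 3.3232]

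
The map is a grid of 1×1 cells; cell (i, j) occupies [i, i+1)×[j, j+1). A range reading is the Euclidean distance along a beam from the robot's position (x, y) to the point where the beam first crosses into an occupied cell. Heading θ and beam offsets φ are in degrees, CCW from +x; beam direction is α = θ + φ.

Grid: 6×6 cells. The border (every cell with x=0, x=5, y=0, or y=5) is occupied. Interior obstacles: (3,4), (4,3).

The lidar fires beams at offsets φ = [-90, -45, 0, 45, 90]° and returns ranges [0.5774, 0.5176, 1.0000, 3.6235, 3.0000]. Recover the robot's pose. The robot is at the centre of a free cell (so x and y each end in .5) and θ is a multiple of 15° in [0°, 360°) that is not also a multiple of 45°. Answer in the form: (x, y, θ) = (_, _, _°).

The pose lattice has 14·16 = 224 candidates. Test each by forward raycasting.
  (2.5, 2.5, 255°): beam 1 = 1.5529 ≠ 0.5774 ✗
  (2.5, 1.5, 330°): beam 4 = 2.5882 ≠ 3.6235 ✗
  (2.5, 4.5, 15°): beam 1 = 3.6235 ≠ 0.5774 ✗
  (1.5, 4.5, 345°): beam 1 = 1.9319 ≠ 0.5774 ✗
  (1.5, 1.5, 165°): beam 1 = 3.6235 ≠ 0.5774 ✗
  …
  (1.5, 1.5, 330°): r_1=0.5774, r_2=0.5176, r_3=1.0000, r_4=3.6235, r_5=3.0000 — all match ✓
Only this pose fits every beam.

(x, y, θ) = (1.5, 1.5, 330°)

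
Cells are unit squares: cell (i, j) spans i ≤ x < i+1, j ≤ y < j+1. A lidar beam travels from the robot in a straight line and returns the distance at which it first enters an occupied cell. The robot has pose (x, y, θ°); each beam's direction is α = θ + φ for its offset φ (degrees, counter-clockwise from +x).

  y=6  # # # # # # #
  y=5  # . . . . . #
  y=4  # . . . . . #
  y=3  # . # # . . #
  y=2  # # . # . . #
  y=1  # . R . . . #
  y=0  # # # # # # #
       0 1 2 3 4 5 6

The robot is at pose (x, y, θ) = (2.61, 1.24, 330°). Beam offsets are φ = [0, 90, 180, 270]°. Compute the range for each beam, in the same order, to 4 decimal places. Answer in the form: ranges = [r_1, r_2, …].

ranges = [0.4800, 0.8776, 1.5200, 0.2771]

beam 1: φ=0°, α=330°
  cosα=0.8660 sinα=-0.5000 | (2,1) | tMaxX 0.4503 tMaxY 0.4800 | tΔX 1.1547 tΔY 2.0000
    t=0.4503 [x] (3,1)
    t=0.4800 [y] (3,0) — stop
  → r_1 = 0.4800
beam 2: φ=90°, α=60°
  cosα=0.5000 sinα=0.8660 | (2,1) | tMaxX 0.7800 tMaxY 0.8776 | tΔX 2.0000 tΔY 1.1547
    t=0.7800 [x] (3,1)
    t=0.8776 [y] (3,2) — stop
  → r_2 = 0.8776
beam 3: φ=180°, α=150°
  cosα=-0.8660 sinα=0.5000 | (2,1) | tMaxX 0.7044 tMaxY 1.5200 | tΔX 1.1547 tΔY 2.0000
    t=0.7044 [x] (1,1)
    t=1.5200 [y] (1,2) — stop
  → r_3 = 1.5200
beam 4: φ=270°, α=240°
  cosα=-0.5000 sinα=-0.8660 | (2,1) | tMaxX 1.2200 tMaxY 0.2771 | tΔX 2.0000 tΔY 1.1547
    t=0.2771 [y] (2,0) — stop
  → r_4 = 0.2771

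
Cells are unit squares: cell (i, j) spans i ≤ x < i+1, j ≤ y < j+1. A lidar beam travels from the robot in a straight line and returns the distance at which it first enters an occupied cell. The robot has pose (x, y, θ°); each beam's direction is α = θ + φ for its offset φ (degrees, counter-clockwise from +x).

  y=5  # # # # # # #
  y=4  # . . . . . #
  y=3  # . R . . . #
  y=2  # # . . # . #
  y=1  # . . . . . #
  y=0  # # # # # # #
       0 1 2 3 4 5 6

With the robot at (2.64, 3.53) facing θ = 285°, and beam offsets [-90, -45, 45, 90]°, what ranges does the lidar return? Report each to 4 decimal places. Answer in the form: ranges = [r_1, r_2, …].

ranges = [1.6979, 1.2800, 1.5704, 3.4785]

beam 1: φ=-90°, α=195°
  dir = (cos 195°, sin 195°) = (-0.9659, -0.2588); from cell (2,3)
  next x-line at t=0.6626, next y-line at t=2.0478; Δt_x=1.0353, Δt_y=3.8637
    x: enter (1,3) at t=0.6626
    x: enter (0,3) at t=1.6979 ← occupied
  → r_1 = 1.6979
beam 2: φ=-45°, α=240°
  dir = (cos 240°, sin 240°) = (-0.5000, -0.8660); from cell (2,3)
  next x-line at t=1.2800, next y-line at t=0.6120; Δt_x=2.0000, Δt_y=1.1547
    y: enter (2,2) at t=0.6120
    x: enter (1,2) at t=1.2800 ← occupied
  → r_2 = 1.2800
beam 3: φ=45°, α=330°
  dir = (cos 330°, sin 330°) = (0.8660, -0.5000); from cell (2,3)
  next x-line at t=0.4157, next y-line at t=1.0600; Δt_x=1.1547, Δt_y=2.0000
    x: enter (3,3) at t=0.4157
    y: enter (3,2) at t=1.0600
    x: enter (4,2) at t=1.5704 ← occupied
  → r_3 = 1.5704
beam 4: φ=90°, α=15°
  dir = (cos 15°, sin 15°) = (0.9659, 0.2588); from cell (2,3)
  next x-line at t=0.3727, next y-line at t=1.8159; Δt_x=1.0353, Δt_y=3.8637
    x: enter (3,3) at t=0.3727
    x: enter (4,3) at t=1.4080
    y: enter (4,4) at t=1.8159
    x: enter (5,4) at t=2.4433
    x: enter (6,4) at t=3.4785 ← occupied
  → r_4 = 3.4785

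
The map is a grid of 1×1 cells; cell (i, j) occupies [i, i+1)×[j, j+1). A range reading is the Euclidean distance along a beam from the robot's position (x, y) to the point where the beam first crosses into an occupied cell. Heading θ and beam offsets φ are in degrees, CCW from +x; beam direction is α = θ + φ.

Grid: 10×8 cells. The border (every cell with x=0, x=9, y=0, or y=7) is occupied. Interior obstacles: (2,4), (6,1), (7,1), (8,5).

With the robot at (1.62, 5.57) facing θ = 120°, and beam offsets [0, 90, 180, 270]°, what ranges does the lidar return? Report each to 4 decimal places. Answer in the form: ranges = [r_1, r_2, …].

beam 1: φ=0°, α=120°
  d=(-0.5000,0.8660)  start (1,5)  tX=1.2400 tY=0.4965  stride 1/|dx|=2.0000 1/|dy|=1.1547
    cross y-line → (1,6), t=0.4965
    cross x-line → (0,6), t=1.2400 (wall)
  → r_1 = 1.2400
beam 2: φ=90°, α=210°
  d=(-0.8660,-0.5000)  start (1,5)  tX=0.7159 tY=1.1400  stride 1/|dx|=1.1547 1/|dy|=2.0000
    cross x-line → (0,5), t=0.7159 (wall)
  → r_2 = 0.7159
beam 3: φ=180°, α=300°
  d=(0.5000,-0.8660)  start (1,5)  tX=0.7600 tY=0.6582  stride 1/|dx|=2.0000 1/|dy|=1.1547
    cross y-line → (1,4), t=0.6582
    cross x-line → (2,4), t=0.7600 (wall)
  → r_3 = 0.7600
beam 4: φ=270°, α=30°
  d=(0.8660,0.5000)  start (1,5)  tX=0.4388 tY=0.8600  stride 1/|dx|=1.1547 1/|dy|=2.0000
    cross x-line → (2,5), t=0.4388
    cross y-line → (2,6), t=0.8600
    cross x-line → (3,6), t=1.5935
    cross x-line → (4,6), t=2.7482
    cross y-line → (4,7), t=2.8600 (wall)
  → r_4 = 2.8600

ranges = [1.2400, 0.7159, 0.7600, 2.8600]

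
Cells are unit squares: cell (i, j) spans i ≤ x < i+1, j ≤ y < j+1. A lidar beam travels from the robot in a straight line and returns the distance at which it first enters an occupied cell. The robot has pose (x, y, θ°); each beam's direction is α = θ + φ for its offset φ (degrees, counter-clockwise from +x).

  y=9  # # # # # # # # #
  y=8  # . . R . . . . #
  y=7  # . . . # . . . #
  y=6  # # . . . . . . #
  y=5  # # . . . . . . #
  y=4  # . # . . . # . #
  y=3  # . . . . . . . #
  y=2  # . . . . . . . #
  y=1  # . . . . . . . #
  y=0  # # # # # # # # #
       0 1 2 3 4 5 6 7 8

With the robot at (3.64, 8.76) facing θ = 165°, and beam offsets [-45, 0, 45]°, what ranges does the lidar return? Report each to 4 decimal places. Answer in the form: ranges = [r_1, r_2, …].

ranges = [0.2771, 0.9273, 3.0484]

beam 1: φ=-45°, α=120°
  direction (-0.5000, 0.8660); cell (3,8); t to first gridline: x 1.2800, y 0.2771 (then +2.0000 / +1.1547)
    (3,9) via y @ 0.2771  # hit
  → r_1 = 0.2771
beam 2: φ=0°, α=165°
  direction (-0.9659, 0.2588); cell (3,8); t to first gridline: x 0.6626, y 0.9273 (then +1.0353 / +3.8637)
    (2,8) via x @ 0.6626
    (2,9) via y @ 0.9273  # hit
  → r_2 = 0.9273
beam 3: φ=45°, α=210°
  direction (-0.8660, -0.5000); cell (3,8); t to first gridline: x 0.7390, y 1.5200 (then +1.1547 / +2.0000)
    (2,8) via x @ 0.7390
    (2,7) via y @ 1.5200
    (1,7) via x @ 1.8937
    (0,7) via x @ 3.0484  # hit
  → r_3 = 3.0484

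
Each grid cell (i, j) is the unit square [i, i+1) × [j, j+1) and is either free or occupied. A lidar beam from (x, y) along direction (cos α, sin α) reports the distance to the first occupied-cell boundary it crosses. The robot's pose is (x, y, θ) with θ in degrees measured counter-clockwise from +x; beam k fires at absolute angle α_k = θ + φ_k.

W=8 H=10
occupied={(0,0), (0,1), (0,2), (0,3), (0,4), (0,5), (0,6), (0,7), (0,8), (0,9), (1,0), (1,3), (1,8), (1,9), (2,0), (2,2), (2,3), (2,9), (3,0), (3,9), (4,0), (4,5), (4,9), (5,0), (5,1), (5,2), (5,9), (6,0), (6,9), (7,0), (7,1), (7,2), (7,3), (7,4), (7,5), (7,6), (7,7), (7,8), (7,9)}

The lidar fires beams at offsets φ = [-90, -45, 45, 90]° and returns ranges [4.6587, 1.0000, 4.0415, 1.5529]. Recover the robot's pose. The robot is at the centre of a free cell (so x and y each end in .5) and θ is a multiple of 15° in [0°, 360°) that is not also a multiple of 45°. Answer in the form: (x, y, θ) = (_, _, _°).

The pose lattice has 41·16 = 656 candidates. Test each by forward raycasting.
  (6.5, 1.5, 105°): beam 1 = 0.5176 ≠ 4.6587 ✗
  (6.5, 1.5, 330°): beam 1 = 0.5774 ≠ 4.6587 ✗
  (2.5, 1.5, 75°): beam 1 = 1.9319 ≠ 4.6587 ✗
  (3.5, 8.5, 105°): beam 1 = 1.9319 ≠ 4.6587 ✗
  …
  (5.5, 4.5, 195°): r_1=4.6587, r_2=1.0000, r_3=4.0415, r_4=1.5529 — all match ✓
Only this pose fits every beam.

(x, y, θ) = (5.5, 4.5, 195°)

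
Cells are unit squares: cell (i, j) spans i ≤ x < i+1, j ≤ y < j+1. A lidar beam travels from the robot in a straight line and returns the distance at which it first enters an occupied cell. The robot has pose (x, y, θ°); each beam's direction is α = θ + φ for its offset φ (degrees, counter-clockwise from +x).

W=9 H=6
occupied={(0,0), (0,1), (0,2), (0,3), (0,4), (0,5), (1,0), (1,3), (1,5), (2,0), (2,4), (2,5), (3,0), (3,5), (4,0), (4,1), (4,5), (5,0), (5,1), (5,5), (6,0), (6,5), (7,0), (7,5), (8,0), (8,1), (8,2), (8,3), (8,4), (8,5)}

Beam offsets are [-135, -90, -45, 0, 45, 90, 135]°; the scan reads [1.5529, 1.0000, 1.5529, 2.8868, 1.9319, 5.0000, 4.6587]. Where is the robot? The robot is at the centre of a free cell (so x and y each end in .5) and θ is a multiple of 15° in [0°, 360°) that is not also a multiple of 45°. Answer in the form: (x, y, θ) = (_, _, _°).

Candidates: 24 free-cell centres × 16 headings = 384 poses. Raycast each; keep the one whose scan matches to 4 dp.
  (3.5, 3.5, 210°): beam 5 = 2.5882 ≠ 1.9319 ✗
  (3.5, 1.5, 60°): beam 1 = 0.5176 ≠ 1.5529 ✗
  (6.5, 3.5, 240°): beam 2 = 3.0000 ≠ 1.0000 ✗
  (4.5, 2.5, 30°): beam 1 = 0.5176 ≠ 1.5529 ✗
  (5.5, 2.5, 30°): beam 1 = 0.5176 ≠ 1.5529 ✗
  …
  (3.5, 3.5, 240°): r_1=1.5529, r_2=1.0000, r_3=1.5529, r_4=2.8868, r_5=1.9319, r_6=5.0000, r_7=4.6587 — all match ✓
No second candidate reproduces the full scan.

(x, y, θ) = (3.5, 3.5, 240°)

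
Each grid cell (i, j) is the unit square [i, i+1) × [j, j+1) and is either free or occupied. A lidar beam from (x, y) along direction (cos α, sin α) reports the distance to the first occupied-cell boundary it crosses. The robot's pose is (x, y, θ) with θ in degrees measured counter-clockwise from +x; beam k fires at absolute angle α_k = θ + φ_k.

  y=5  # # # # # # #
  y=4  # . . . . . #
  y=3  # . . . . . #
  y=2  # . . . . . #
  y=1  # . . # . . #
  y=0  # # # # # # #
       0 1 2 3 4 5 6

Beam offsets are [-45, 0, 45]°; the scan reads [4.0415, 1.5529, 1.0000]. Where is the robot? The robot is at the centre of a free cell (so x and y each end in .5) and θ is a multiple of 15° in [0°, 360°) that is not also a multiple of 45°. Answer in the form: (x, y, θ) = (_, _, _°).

The pose lattice has 19·16 = 304 candidates. Test each by forward raycasting.
  (5.5, 4.5, 150°): beam 1 = 0.5176 ≠ 4.0415 ✗
  (4.5, 3.5, 150°): beam 1 = 1.5529 ≠ 4.0415 ✗
  (5.5, 4.5, 255°): beam 1 = 5.1962 ≠ 4.0415 ✗
  (4.5, 4.5, 60°): beam 1 = 1.5529 ≠ 4.0415 ✗
  …
  (5.5, 1.5, 165°): r_1=4.0415, r_2=1.5529, r_3=1.0000 — all match ✓
Unique over the lattice → pose = (5.5, 1.5, 165°).

(x, y, θ) = (5.5, 1.5, 165°)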